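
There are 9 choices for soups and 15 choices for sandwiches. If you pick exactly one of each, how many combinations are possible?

By the multiplication principle: 9 x 15.

Final answer: 135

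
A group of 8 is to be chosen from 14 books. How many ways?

C(14,8) = 14!/(8! x (14-8)!).

Final answer: C(14,8) = 3003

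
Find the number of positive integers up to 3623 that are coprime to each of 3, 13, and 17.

|div by 3|=1207, |div by 13|=278, |div by 17|=213.
|div by 3&13|=92, |div by 3&17|=71, |div by 13&17|=16, |div by all|=5.
By inclusion-exclusion, divisible by at least one: 1207+278+213-92-71-16+5 = 1524.
Not divisible by any: 3623 - 1524.

Final answer: 2099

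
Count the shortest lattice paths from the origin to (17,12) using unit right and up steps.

Each path has 17 right steps and 12 up steps in some order (29 steps total).
Choose which 12 of the 29 steps are up: C(29,12).

Final answer: C(29,12) = 51895935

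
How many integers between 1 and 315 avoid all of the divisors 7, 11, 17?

|div by 7|=45, |div by 11|=28, |div by 17|=18.
|div by 7&11|=4, |div by 7&17|=2, |div by 11&17|=1, |div by all|=0.
By inclusion-exclusion, divisible by at least one: 45+28+18-4-2-1+0 = 84.
Not divisible by any: 315 - 84.

Final answer: 231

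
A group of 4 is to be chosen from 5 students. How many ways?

C(5,4) = 5!/(4! x (5-4)!).

Final answer: C(5,4) = 5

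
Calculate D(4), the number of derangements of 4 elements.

Use the recurrence D(n) = (n-1)(D(n-1) + D(n-2)) with D(0)=1, D(1)=0.
Building up: D(2)=1, D(3)=2.
D(4) = 3 x (D(3) + D(2)) = 3 x (2 + 1).

Final answer: D(4) = 9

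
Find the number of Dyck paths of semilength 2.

Total monotonic paths to (2,2): C(4,2) = 6.
Reflecting each bad path at its first crossing gives a bijection with paths to (1,3): C(4,3) = 4.
Valid Dyck paths: 6 - 4.
(Check: C(4,2) - C(4,3) = C(4,2)/3, the Catalan number C_{2}.)

Final answer: C_{2} = 2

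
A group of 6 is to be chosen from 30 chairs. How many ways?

C(30,6) = 30!/(6! x 24!).

Final answer: \binom{30}{6} = 593775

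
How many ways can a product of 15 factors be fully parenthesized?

The structures are counted by the Catalan number C_n. Here n = 15 - 1 = 14.
C_n = (2n)!/(n!(n+1)!), so C_{14} = 28!/(14! x 15!) = C(28,14)/15 = 40116600/15.

Final answer: C_{14} = 2674440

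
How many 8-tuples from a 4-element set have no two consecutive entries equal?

Let g(n) count such strings. g(1) = 4, and each valid string of length n-1 extends in 3 ways (any symbol but the last), so g(n) = 3 g(n-1).
Total: g(8) = 4 x 3^7.

Final answer: 4 x 3^{7} = 8748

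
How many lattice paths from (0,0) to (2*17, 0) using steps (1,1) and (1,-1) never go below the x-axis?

Total monotonic paths to (17,17): C(34,17) = 2333606220.
A path is bad iff it touches y = x + 1; reflecting its initial segment maps bad paths bijectively onto all paths to (16,18), of which there are C(34,18) = 2203961430.
Valid Dyck paths: 2333606220 - 2203961430.
(Check: C(34,17) - C(34,18) = C(34,17)/18, the Catalan number C_{17}.)

Final answer: C_{17} = 129644790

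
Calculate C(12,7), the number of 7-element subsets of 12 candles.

C(12,7) = 12!/(7! x 5!).

Final answer: \binom{12}{7} = 792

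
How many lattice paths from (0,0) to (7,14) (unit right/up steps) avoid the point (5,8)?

Total paths to (7,14): C(21,14) = 116280.
Paths through (5,8): C(13,8) x C(8,6) = 36036.
Avoiding (5,8): 116280 - 36036.

Final answer: 80244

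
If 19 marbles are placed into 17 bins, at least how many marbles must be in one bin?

By the pigeonhole principle: ceiling(19/17).

Final answer: 2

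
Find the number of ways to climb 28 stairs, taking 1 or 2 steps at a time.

Let f(n) count the ways. The last step is size 1 or 2, so f(n) = f(n-1) + f(n-2) with f(1)=1, f(2)=2.
Computing successive values: f(1)=1, f(2)=2, f(3)=3, f(4)=5, f(5)=8, f(6)=13, f(7)=21, f(8)=34, f(9)=55, f(10)=89, f(11)=144, f(12)=233, f(13)=377, f(14)=610, f(15)=987, f(16)=1597, f(17)=2584, f(18)=4181, f(19)=6765, f(20)=10946, f(21)=17711, f(22)=28657, f(23)=46368, f(24)=75025, f(25)=121393, f(26)=196418, f(27)=317811, f(28)=514229.

Final answer: 514229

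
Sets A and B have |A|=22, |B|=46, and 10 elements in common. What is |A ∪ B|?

|A union B| = |A| + |B| - |A intersect B| = 22 + 46 - 10.

Final answer: 58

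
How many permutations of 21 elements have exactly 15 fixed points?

Choose which 15 elements are fixed: C(21,15) = 54264.
Derange the remaining 6 using D(j) = (j-1)(D(j-1) + D(j-2)), D(0)=1, D(1)=0: D(2)=1, D(3)=2, D(4)=9, D(5)=44, D(6)=265.
Total: 54264 x 265.

Final answer: C(21,15) D(6) = 14379960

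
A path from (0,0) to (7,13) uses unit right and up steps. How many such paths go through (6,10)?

Paths (0,0)->(6,10): C(16,10) = 8008.
Paths (6,10)->(7,13): C(4,3) = 4.
By multiplication principle: 8008 x 4.

Final answer: 32032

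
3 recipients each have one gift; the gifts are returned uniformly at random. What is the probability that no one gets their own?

D(n) = (n-1)(D(n-1) + D(n-2)), D(0)=1, D(1)=0.
Building up: D(2)=1, D(3)=2.
Total arrangements: 3! = 6.
Probability = D(3)/3! = 1/3.

Final answer: D(3)/3! = 2/6 = 0.333333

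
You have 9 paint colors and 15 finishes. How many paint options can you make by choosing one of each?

By the multiplication principle: 9 x 15.

Final answer: 135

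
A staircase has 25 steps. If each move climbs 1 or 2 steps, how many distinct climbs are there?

Let f(n) be the number of climbs. Removing the last move (1 or 2 steps) gives f(n) = f(n-1) + f(n-2); base cases f(1)=1, f(2)=2.
Building up term by term: f(1)=1, f(2)=2, f(3)=3, f(4)=5, f(5)=8, f(6)=13, f(7)=21, f(8)=34, f(9)=55, f(10)=89, f(11)=144, f(12)=233, f(13)=377, f(14)=610, f(15)=987, f(16)=1597, f(17)=2584, f(18)=4181, f(19)=6765, f(20)=10946, f(21)=17711, f(22)=28657, f(23)=46368, f(24)=75025, f(25)=121393.

Final answer: 121393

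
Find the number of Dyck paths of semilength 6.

Total monotonic paths to (6,6): C(12,6) = 924.
Reflecting each bad path at its first crossing gives a bijection with paths to (5,7): C(12,7) = 792.
Valid Dyck paths: 924 - 792.
(Check: C(12,6) - C(12,7) = C(12,6)/7, the Catalan number C_{6}.)

Final answer: C_{6} = 132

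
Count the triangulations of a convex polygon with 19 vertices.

This is a standard Catalan-number count: the answer is C_n. Here n = 19 - 2 = 17.
C_n = C(2n,n)/(n+1), so C_{17} = C(34,17)/18 = 2333606220/18.

Final answer: C_{17} = 129644790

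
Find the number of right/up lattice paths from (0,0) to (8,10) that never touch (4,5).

Total paths to (8,10): C(18,10) = 43758.
Paths through (4,5): C(9,5) x C(9,5) = 15876.
Avoiding (4,5): 43758 - 15876.

Final answer: 27882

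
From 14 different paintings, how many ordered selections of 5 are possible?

P(14,5) = 14!/(14-5)! = 14!/9!.

Final answer: P(14,5) = 240240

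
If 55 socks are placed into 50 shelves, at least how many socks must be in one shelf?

By the pigeonhole principle: ceiling(55/50).

Final answer: 2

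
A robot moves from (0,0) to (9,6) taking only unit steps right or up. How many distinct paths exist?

Each path has 9 right steps and 6 up steps in some order (15 steps total).
Choose which 6 of the 15 steps are up: C(15,6).

Final answer: C(15,6) = 5005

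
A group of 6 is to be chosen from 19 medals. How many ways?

C(19,6) = 19!/(6! x (19-6)!).

Final answer: C(19,6) = 27132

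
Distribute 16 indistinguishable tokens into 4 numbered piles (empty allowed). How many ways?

Stars and bars: C(n+k-1, k-1) = C(19,3).

Final answer: C(19,3) = 969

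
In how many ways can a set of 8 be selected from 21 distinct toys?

C(21,8) = 21!/(8! x (21-8)!).

Final answer: C(21,8) = 203490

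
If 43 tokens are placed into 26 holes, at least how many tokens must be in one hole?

By the pigeonhole principle: ceiling(43/26).

Final answer: 2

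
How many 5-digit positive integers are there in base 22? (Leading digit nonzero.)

These are the integers in [22^4, 22^5), so the count is 22^5 - 22^4 = 21 x 22^4.

Final answer: 4919376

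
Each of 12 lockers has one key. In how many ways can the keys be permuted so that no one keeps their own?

Derangements satisfy D(n) = (n-1)(D(n-1) + D(n-2)), starting from D(0)=1, D(1)=0.
D(2) = 1 x (0 + 1) = 1
D(3) = 2 x (1 + 0) = 2
D(4) = 3 x (2 + 1) = 9
D(5) = 4 x (9 + 2) = 44
D(6) = 5 x (44 + 9) = 265
D(7) = 6 x (265 + 44) = 1854
D(8) = 7 x (1854 + 265) = 14833
D(9) = 8 x (14833 + 1854) = 133496
D(10) = 9 x (133496 + 14833) = 1334961
D(11) = 10 x (1334961 + 133496) = 14684570
D(12) = 11 x (D(11) + D(10)) = 11 x (14684570 + 1334961)

Final answer: D(12) = 176214841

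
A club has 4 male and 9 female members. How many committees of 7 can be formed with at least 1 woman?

Sum over valid woman counts:
C(9,3)C(4,4) = 84
C(9,4)C(4,3) = 504
C(9,5)C(4,2) = 756
C(9,6)C(4,1) = 336
C(9,7)C(4,0) = 36
Total: 84 + 504 + 756 + 336 + 36.

Final answer: 1716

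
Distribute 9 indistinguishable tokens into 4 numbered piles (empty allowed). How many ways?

Stars and bars: C(n+k-1, k-1) = C(12,3).

Final answer: C(12,3) = 220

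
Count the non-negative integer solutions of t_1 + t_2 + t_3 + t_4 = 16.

Stars and bars with 16 stars and 3 bars:
C(16+4-1, 4-1) = C(19,3).

Final answer: C(19,3) = 969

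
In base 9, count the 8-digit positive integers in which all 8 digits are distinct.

The leading digit has 8 choices (anything but zero); the next has 8 (anything but the first), then 7, and so on, one fewer each time.
Total: 8 x 8 x 7 x 6 x 5 x 4 x 3 x 2.

Final answer: 322560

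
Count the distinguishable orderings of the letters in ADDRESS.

Letters (A:1, D:2, E:1, R:1, S:2). Total letters: 7.
Permutations = 7!/(2! x 2!).

Final answer: 1260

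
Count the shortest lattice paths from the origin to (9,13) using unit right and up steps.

Each path has 9 right steps and 13 up steps in some order (22 steps total).
Choose which 13 of the 22 steps are up: C(22,13).

Final answer: C(22,13) = 497420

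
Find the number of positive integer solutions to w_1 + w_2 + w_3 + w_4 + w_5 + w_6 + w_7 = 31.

Substitute w'_i = w_i - 1 (so w'_i >= 0). Then sum w'_i = 31 - 7 = 24.
Stars and bars: C(24+7-1, 7-1) = C(30,6).

Final answer: C(30,6) = 593775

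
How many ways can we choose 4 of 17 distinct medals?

C(17,4) = 17!/(4! x (17-4)!).

Final answer: C(17,4) = 2380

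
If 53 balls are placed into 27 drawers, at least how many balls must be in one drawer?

By the pigeonhole principle: ceiling(53/27).

Final answer: 2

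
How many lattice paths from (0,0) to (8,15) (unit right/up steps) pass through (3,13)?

Paths (0,0)->(3,13): C(16,13) = 560.
Paths (3,13)->(8,15): C(7,2) = 21.
By multiplication principle: 560 x 21.

Final answer: 11760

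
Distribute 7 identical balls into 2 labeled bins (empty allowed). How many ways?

Stars and bars: C(n+k-1, k-1) = C(8,1).

Final answer: C(8,1) = 8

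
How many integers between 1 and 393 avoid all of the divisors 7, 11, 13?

|div by 7|=56, |div by 11|=35, |div by 13|=30.
|div by 7&11|=5, |div by 7&13|=4, |div by 11&13|=2, |div by all|=0.
By inclusion-exclusion, divisible by at least one: 56+35+30-5-4-2+0 = 110.
Not divisible by any: 393 - 110.

Final answer: 283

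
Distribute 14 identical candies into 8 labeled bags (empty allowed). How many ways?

Stars and bars: C(n+k-1, k-1) = C(21,7).

Final answer: C(21,7) = 116280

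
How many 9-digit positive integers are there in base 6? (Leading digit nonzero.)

These are the integers in [6^8, 6^9), so the count is 6^9 - 6^8 = 5 x 6^8.

Final answer: 8398080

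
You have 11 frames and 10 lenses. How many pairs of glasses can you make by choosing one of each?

By the multiplication principle: 11 x 10.

Final answer: 110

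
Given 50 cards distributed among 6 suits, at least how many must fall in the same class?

By pigeonhole with 50 objects and 6 categories: ceiling(50/6).

Final answer: 9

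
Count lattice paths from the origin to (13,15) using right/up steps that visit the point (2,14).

Paths (0,0)->(2,14): C(16,14) = 120.
Paths (2,14)->(13,15): C(12,1) = 12.
By multiplication principle: 120 x 12.

Final answer: 1440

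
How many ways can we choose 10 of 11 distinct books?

C(11,10) = 11!/(10! x 1!).

Final answer: \binom{11}{10} = 11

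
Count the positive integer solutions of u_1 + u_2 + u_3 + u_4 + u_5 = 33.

Substitute u'_i = u_i - 1 (so u'_i >= 0). Then sum u'_i = 33 - 5 = 28.
Stars and bars: C(28+5-1, 5-1) = C(32,4).

Final answer: C(32,4) = 35960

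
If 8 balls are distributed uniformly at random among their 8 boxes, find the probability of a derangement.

Use the recurrence D(n) = (n-1)(D(n-1) + D(n-2)) with D(0)=1, D(1)=0.
Building up: D(2)=1, D(3)=2, D(4)=9, D(5)=44, D(6)=265, D(7)=1854, D(8)=14833.
Total arrangements: 8! = 40320.
Probability = D(8)/8! = 2119/5760.

Final answer: D(8)/8! = 14833/40320 = 0.367882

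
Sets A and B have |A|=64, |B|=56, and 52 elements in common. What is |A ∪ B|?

|A union B| = |A| + |B| - |A intersect B| = 64 + 56 - 52.

Final answer: 68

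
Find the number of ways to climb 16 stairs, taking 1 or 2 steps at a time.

Condition on the final move: it is a 1-step (f(n-1) ways to get there) or a 2-step (f(n-2) ways), so f(n) = f(n-1) + f(n-2), with f(1)=1, f(2)=2.
Computing successive values: f(1)=1, f(2)=2, f(3)=3, f(4)=5, f(5)=8, f(6)=13, f(7)=21, f(8)=34, f(9)=55, f(10)=89, f(11)=144, f(12)=233, f(13)=377, f(14)=610, f(15)=987, f(16)=1597.

Final answer: 1597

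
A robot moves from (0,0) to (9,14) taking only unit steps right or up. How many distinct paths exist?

Each path has 9 right steps and 14 up steps in some order (23 steps total).
Choose which 14 of the 23 steps are up: C(23,14).

Final answer: C(23,14) = 817190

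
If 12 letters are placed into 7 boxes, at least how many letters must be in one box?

By the pigeonhole principle: ceiling(12/7).

Final answer: 2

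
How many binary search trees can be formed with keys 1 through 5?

This is a standard Catalan-number count: the answer is C_n. Here n = 5.
C_n = C(2n,n) - C(2n,n+1), so C_{5} = C(10,5) - C(10,6) = 252 - 210.

Final answer: C_{5} = 42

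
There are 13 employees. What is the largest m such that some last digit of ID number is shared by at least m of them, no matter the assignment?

There are 10 possible values for last digit of ID number. With 13 employees and 10 categories, by pigeonhole: ceiling(13/10).

Final answer: 2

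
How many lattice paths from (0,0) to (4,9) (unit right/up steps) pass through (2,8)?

Paths (0,0)->(2,8): C(10,8) = 45.
Paths (2,8)->(4,9): C(3,1) = 3.
By multiplication principle: 45 x 3.

Final answer: 135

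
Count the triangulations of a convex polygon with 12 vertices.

The structures are counted by the Catalan number C_n. Here n = 12 - 2 = 10.
C_n = C(2n,n) - C(2n,n+1), so C_{10} = C(20,10) - C(20,11) = 184756 - 167960.

Final answer: C_{10} = 16796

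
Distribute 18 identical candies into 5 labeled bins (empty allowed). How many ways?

Stars and bars: C(n+k-1, k-1) = C(22,4).

Final answer: C(22,4) = 7315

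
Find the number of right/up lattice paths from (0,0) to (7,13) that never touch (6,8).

Total paths to (7,13): C(20,13) = 77520.
Paths through (6,8): C(14,8) x C(6,5) = 18018.
Avoiding (6,8): 77520 - 18018.

Final answer: 59502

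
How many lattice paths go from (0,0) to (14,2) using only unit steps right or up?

Each path has 14 right steps and 2 up steps in some order (16 steps total).
Choose which 2 of the 16 steps are up: C(16,2).

Final answer: C(16,2) = 120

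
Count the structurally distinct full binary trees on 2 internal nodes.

This is a standard Catalan-number count: the answer is C_n. Here n = 2.
C_n = C(2n,n)/(n+1), so C_{2} = C(4,2)/3 = 6/3.

Final answer: C_{2} = 2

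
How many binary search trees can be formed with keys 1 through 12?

This is a standard Catalan-number count: the answer is C_n. Here n = 12.
C_n = (2n)!/(n!(n+1)!), so C_{12} = 24!/(12! x 13!) = C(24,12)/13 = 2704156/13.

Final answer: C_{12} = 208012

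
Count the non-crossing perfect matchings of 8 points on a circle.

This is a standard Catalan-number count: the answer is C_n. Here n = 8/2 = 4.
C_n = C(2n,n) - C(2n,n+1), so C_{4} = C(8,4) - C(8,5) = 70 - 56.

Final answer: C_{4} = 14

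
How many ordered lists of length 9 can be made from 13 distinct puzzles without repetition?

P(13,9) = 13!/(13-9)! = 13!/4!.

Final answer: P(13,9) = 259459200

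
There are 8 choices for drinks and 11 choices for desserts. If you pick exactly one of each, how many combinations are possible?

By the multiplication principle: 8 x 11.

Final answer: 88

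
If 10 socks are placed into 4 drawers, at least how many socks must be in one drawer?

By the pigeonhole principle: ceiling(10/4).

Final answer: 3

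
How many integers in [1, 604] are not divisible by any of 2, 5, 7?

|div by 2|=302, |div by 5|=120, |div by 7|=86.
|div by 2&5|=60, |div by 2&7|=43, |div by 5&7|=17, |div by all|=8.
By inclusion-exclusion, divisible by at least one: 302+120+86-60-43-17+8 = 396.
Not divisible by any: 604 - 396.

Final answer: 208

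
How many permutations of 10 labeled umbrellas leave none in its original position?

Use the recurrence D(n) = (n-1)(D(n-1) + D(n-2)) with D(0)=1, D(1)=0.
D(2) = 1 x (0 + 1) = 1
D(3) = 2 x (1 + 0) = 2
D(4) = 3 x (2 + 1) = 9
D(5) = 4 x (9 + 2) = 44
D(6) = 5 x (44 + 9) = 265
D(7) = 6 x (265 + 44) = 1854
D(8) = 7 x (1854 + 265) = 14833
D(9) = 8 x (14833 + 1854) = 133496
D(10) = 9 x (D(9) + D(8)) = 9 x (133496 + 14833)

Final answer: D(10) = 1334961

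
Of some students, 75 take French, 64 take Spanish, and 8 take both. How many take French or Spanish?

|A union B| = |A| + |B| - |A intersect B| = 75 + 64 - 8.

Final answer: 131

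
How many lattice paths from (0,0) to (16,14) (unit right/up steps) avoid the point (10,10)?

Total paths to (16,14): C(30,14) = 145422675.
Paths through (10,10): C(20,10) x C(10,4) = 38798760.
Avoiding (10,10): 145422675 - 38798760.

Final answer: 106623915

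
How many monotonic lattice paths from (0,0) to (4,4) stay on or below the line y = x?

Total monotonic paths to (4,4): C(8,4) = 70.
By the reflection principle, paths that go above the diagonal number C(8,5) = 56.
Valid Dyck paths: 70 - 56.
(These counts are the Catalan numbers.)

Final answer: C_{4} = 14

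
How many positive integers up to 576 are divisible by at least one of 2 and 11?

Multiples of 2: 288. Multiples of 11: 52. Of both (lcm=22): 26.
By inclusion-exclusion: 288 + 52 - 26.

Final answer: 314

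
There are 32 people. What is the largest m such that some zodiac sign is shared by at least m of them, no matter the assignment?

There are 12 possible values for zodiac sign. With 32 people and 12 categories, by pigeonhole: ceiling(32/12).

Final answer: 3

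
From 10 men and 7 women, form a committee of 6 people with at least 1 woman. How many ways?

Sum over valid woman counts:
C(7,1)C(10,5) = 1764
C(7,2)C(10,4) = 4410
C(7,3)C(10,3) = 4200
C(7,4)C(10,2) = 1575
C(7,5)C(10,1) = 210
C(7,6)C(10,0) = 7
Total: 1764 + 4410 + 4200 + 1575 + 210 + 7.

Final answer: 12166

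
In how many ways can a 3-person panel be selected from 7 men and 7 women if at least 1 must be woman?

Sum over valid woman counts:
C(7,1)C(7,2) = 147
C(7,2)C(7,1) = 147
C(7,3)C(7,0) = 35
Total: 147 + 147 + 35.

Final answer: 329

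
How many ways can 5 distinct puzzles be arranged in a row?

The number of ways to arrange 5 distinct objects is 5!.

Final answer: 5! = 120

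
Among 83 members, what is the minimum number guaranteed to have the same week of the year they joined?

There are 52 possible values for week of the year they joined. With 83 members and 52 categories, by pigeonhole: ceiling(83/52).

Final answer: 2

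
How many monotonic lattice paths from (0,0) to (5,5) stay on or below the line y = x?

Total monotonic paths to (5,5): C(10,5) = 252.
A path is bad iff it touches y = x + 1; reflecting its initial segment maps bad paths bijectively onto all paths to (4,6), of which there are C(10,6) = 210.
Valid Dyck paths: 252 - 210.
(Equivalently, C_{5} = C(10,5)/6 = 252/6.)

Final answer: C_{5} = 42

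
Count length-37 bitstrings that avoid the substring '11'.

A valid string ends in 0 (append to any length-(n-1) valid string) or in 01 (append to any length-(n-2) valid string), so a(n) = a(n-1) + a(n-2) with a(1)=2, a(2)=3.
Computing successive values: a(1)=2, a(2)=3, a(3)=5, a(4)=8, a(5)=13, a(6)=21, a(7)=34, a(8)=55, a(9)=89, a(10)=144, a(11)=233, a(12)=377, a(13)=610, a(14)=987, a(15)=1597, a(16)=2584, a(17)=4181, a(18)=6765, a(19)=10946, a(20)=17711, a(21)=28657, a(22)=46368, a(23)=75025, a(24)=121393, a(25)=196418, a(26)=317811, a(27)=514229, a(28)=832040, a(29)=1346269, a(30)=2178309, a(31)=3524578, a(32)=5702887, a(33)=9227465, a(34)=14930352, a(35)=24157817, a(36)=39088169, a(37)=63245986.

Final answer: 63245986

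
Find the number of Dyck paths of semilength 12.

Total monotonic paths to (12,12): C(24,12) = 2704156.
A path is bad iff it touches y = x + 1; reflecting its initial segment maps bad paths bijectively onto all paths to (11,13), of which there are C(24,13) = 2496144.
Valid Dyck paths: 2704156 - 2496144.
(Equivalently, C_{12} = C(24,12)/13 = 2704156/13.)

Final answer: C_{12} = 208012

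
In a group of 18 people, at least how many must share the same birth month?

There are 12 possible values for birth month. With 18 people and 12 categories, by pigeonhole: ceiling(18/12).

Final answer: 2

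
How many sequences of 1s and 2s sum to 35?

Let f(n) count the ways. The last step is size 1 or 2, so f(n) = f(n-1) + f(n-2) with f(1)=1, f(2)=2.
Iterating the recurrence: f(1)=1, f(2)=2, f(3)=3, f(4)=5, f(5)=8, f(6)=13, f(7)=21, f(8)=34, f(9)=55, f(10)=89, f(11)=144, f(12)=233, f(13)=377, f(14)=610, f(15)=987, f(16)=1597, f(17)=2584, f(18)=4181, f(19)=6765, f(20)=10946, f(21)=17711, f(22)=28657, f(23)=46368, f(24)=75025, f(25)=121393, f(26)=196418, f(27)=317811, f(28)=514229, f(29)=832040, f(30)=1346269, f(31)=2178309, f(32)=3524578, f(33)=5702887, f(34)=9227465, f(35)=14930352.

Final answer: 14930352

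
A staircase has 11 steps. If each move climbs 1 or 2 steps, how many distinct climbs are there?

Let f(n) count the ways. The last step is size 1 or 2, so f(n) = f(n-1) + f(n-2) with f(1)=1, f(2)=2.
Iterating the recurrence: f(1)=1, f(2)=2, f(3)=3, f(4)=5, f(5)=8, f(6)=13, f(7)=21, f(8)=34, f(9)=55, f(10)=89, f(11)=144.

Final answer: 144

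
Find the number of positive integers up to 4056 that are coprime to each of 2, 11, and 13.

|div by 2|=2028, |div by 11|=368, |div by 13|=312.
|div by 2&11|=184, |div by 2&13|=156, |div by 11&13|=28, |div by all|=14.
By inclusion-exclusion, divisible by at least one: 2028+368+312-184-156-28+14 = 2354.
Not divisible by any: 4056 - 2354.

Final answer: 1702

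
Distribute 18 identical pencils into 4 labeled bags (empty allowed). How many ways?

Stars and bars: C(n+k-1, k-1) = C(21,3).

Final answer: C(21,3) = 1330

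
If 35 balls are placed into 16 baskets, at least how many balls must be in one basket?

By the pigeonhole principle: ceiling(35/16).

Final answer: 3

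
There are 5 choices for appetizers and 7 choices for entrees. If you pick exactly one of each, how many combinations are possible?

By the multiplication principle: 5 x 7.

Final answer: 35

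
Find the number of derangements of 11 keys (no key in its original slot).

Derangements satisfy D(n) = (n-1)(D(n-1) + D(n-2)), starting from D(0)=1, D(1)=0.
D(2) = 1 x (0 + 1) = 1
D(3) = 2 x (1 + 0) = 2
D(4) = 3 x (2 + 1) = 9
D(5) = 4 x (9 + 2) = 44
D(6) = 5 x (44 + 9) = 265
D(7) = 6 x (265 + 44) = 1854
D(8) = 7 x (1854 + 265) = 14833
D(9) = 8 x (14833 + 1854) = 133496
D(10) = 9 x (133496 + 14833) = 1334961
D(11) = 10 x (D(10) + D(9)) = 10 x (1334961 + 133496)

Final answer: D(11) = 14684570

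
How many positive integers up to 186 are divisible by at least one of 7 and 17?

Multiples of 7: 26. Multiples of 17: 10. Of both (lcm=119): 1.
By inclusion-exclusion: 26 + 10 - 1.

Final answer: 35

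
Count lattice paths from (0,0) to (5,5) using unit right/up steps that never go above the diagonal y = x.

Total monotonic paths to (5,5): C(10,5) = 252.
A path is bad iff it touches y = x + 1; reflecting its initial segment maps bad paths bijectively onto all paths to (4,6), of which there are C(10,6) = 210.
Valid Dyck paths: 252 - 210.
(Check: C(10,5) - C(10,6) = C(10,5)/6, the Catalan number C_{5}.)

Final answer: C_{5} = 42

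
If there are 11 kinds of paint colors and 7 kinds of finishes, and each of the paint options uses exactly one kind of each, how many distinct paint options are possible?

By the multiplication principle: 11 x 7.

Final answer: 77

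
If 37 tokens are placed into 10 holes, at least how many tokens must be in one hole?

By the pigeonhole principle: ceiling(37/10).

Final answer: 4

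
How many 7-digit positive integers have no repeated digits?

First digit: 9 (not 0). Second: 9 (not first). Third: 8, etc.
Total: 9 x 9 x 8 x 7 x 6 x 5 x 4.

Final answer: 544320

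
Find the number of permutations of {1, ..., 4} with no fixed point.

D(n) = (n-1)(D(n-1) + D(n-2)), D(0)=1, D(1)=0.
Building up: D(2)=1, D(3)=2.
D(4) = 3 x (D(3) + D(2)) = 3 x (2 + 1).

Final answer: D(4) = 9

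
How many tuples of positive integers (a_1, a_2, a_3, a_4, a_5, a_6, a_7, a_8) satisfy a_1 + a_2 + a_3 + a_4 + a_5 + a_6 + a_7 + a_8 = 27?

Substitute a'_i = a_i - 1 (so a'_i >= 0). Then sum a'_i = 27 - 8 = 19.
Stars and bars: C(19+8-1, 8-1) = C(26,7).

Final answer: C(26,7) = 657800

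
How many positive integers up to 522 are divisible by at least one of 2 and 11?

Multiples of 2: 261. Multiples of 11: 47. Of both (lcm=22): 23.
By inclusion-exclusion: 261 + 47 - 23.

Final answer: 285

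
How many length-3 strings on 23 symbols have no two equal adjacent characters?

First character: 23 choices. Each subsequent: 22 choices (must differ from the previous one).
Total: 23 x 22^2.

Final answer: 23 x 22^{2} = 11132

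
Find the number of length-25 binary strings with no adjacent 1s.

Let a(n) count valid strings. If the last bit is 0 the prefix is any valid string of length n-1; if it is 1 the string must end in 01 with a valid prefix of length n-2. So a(n) = a(n-1) + a(n-2), a(1)=2, a(2)=3.
Computing successive values: a(1)=2, a(2)=3, a(3)=5, a(4)=8, a(5)=13, a(6)=21, a(7)=34, a(8)=55, a(9)=89, a(10)=144, a(11)=233, a(12)=377, a(13)=610, a(14)=987, a(15)=1597, a(16)=2584, a(17)=4181, a(18)=6765, a(19)=10946, a(20)=17711, a(21)=28657, a(22)=46368, a(23)=75025, a(24)=121393, a(25)=196418.

Final answer: 196418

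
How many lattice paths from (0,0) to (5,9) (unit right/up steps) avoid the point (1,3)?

Total paths to (5,9): C(14,9) = 2002.
Paths through (1,3): C(4,3) x C(10,6) = 840.
Avoiding (1,3): 2002 - 840.

Final answer: 1162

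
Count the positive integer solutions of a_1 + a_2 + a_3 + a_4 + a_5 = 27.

Substitute a'_i = a_i - 1 (so a'_i >= 0). Then sum a'_i = 27 - 5 = 22.
Stars and bars: C(22+5-1, 5-1) = C(26,4).

Final answer: C(26,4) = 14950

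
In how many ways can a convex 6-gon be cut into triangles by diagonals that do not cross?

The structures are counted by the Catalan number C_n. Here n = 6 - 2 = 4.
C_n = (2n)!/(n!(n+1)!), so C_{4} = 8!/(4! x 5!) = C(8,4)/5 = 70/5.

Final answer: C_{4} = 14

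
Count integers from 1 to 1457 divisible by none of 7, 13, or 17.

|div by 7|=208, |div by 13|=112, |div by 17|=85.
|div by 7&13|=16, |div by 7&17|=12, |div by 13&17|=6, |div by all|=0.
By inclusion-exclusion, divisible by at least one: 208+112+85-16-12-6+0 = 371.
Not divisible by any: 1457 - 371.

Final answer: 1086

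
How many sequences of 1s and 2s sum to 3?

Let f(n) count the ways. The last step is size 1 or 2, so f(n) = f(n-1) + f(n-2) with f(1)=1, f(2)=2.
Iterating the recurrence: f(1)=1, f(2)=2, f(3)=3.

Final answer: 3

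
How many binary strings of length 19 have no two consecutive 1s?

Classify by the final bit: ...0 gives a(n-1) strings, ...01 gives a(n-2) strings. Thus a(n) = a(n-1) + a(n-2) with a(1)=2, a(2)=3.
Computing successive values: a(1)=2, a(2)=3, a(3)=5, a(4)=8, a(5)=13, a(6)=21, a(7)=34, a(8)=55, a(9)=89, a(10)=144, a(11)=233, a(12)=377, a(13)=610, a(14)=987, a(15)=1597, a(16)=2584, a(17)=4181, a(18)=6765, a(19)=10946.

Final answer: 10946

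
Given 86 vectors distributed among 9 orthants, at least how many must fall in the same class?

By pigeonhole with 86 objects and 9 categories: ceiling(86/9).

Final answer: 10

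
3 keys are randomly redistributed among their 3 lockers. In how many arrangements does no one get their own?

Use the recurrence D(n) = (n-1)(D(n-1) + D(n-2)) with D(0)=1, D(1)=0.
D(2) = 1 x (0 + 1) = 1
D(3) = 2 x (D(2) + D(1)) = 2 x (1 + 0)

Final answer: D(3) = 2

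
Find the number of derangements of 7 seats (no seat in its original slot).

Derangements satisfy D(n) = (n-1)(D(n-1) + D(n-2)), starting from D(0)=1, D(1)=0.
D(2) = 1 x (0 + 1) = 1
D(3) = 2 x (1 + 0) = 2
D(4) = 3 x (2 + 1) = 9
D(5) = 4 x (9 + 2) = 44
D(6) = 5 x (44 + 9) = 265
D(7) = 6 x (D(6) + D(5)) = 6 x (265 + 44)

Final answer: D(7) = 1854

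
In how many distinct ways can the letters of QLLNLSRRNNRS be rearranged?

Letters (L:3, N:3, Q:1, R:3, S:2). Total letters: 12.
Permutations = 12!/(3! x 3! x 3! x 2!).

Final answer: 1108800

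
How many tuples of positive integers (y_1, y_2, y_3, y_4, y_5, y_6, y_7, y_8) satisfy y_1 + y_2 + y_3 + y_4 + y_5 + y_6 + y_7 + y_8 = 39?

Substitute y'_i = y_i - 1 (so y'_i >= 0). Then sum y'_i = 39 - 8 = 31.
Stars and bars: C(31+8-1, 8-1) = C(38,7).

Final answer: C(38,7) = 12620256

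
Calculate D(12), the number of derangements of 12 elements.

D(n) = (n-1)(D(n-1) + D(n-2)), D(0)=1, D(1)=0.
Building up: D(2)=1, D(3)=2, D(4)=9, D(5)=44, D(6)=265, D(7)=1854, D(8)=14833, D(9)=133496, D(10)=1334961, D(11)=14684570.
D(12) = 11 x (D(11) + D(10)) = 11 x (14684570 + 1334961).

Final answer: D(12) = 176214841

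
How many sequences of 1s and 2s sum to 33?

Let f(n) be the number of climbs. Removing the last move (1 or 2 steps) gives f(n) = f(n-1) + f(n-2); base cases f(1)=1, f(2)=2.
Iterating the recurrence: f(1)=1, f(2)=2, f(3)=3, f(4)=5, f(5)=8, f(6)=13, f(7)=21, f(8)=34, f(9)=55, f(10)=89, f(11)=144, f(12)=233, f(13)=377, f(14)=610, f(15)=987, f(16)=1597, f(17)=2584, f(18)=4181, f(19)=6765, f(20)=10946, f(21)=17711, f(22)=28657, f(23)=46368, f(24)=75025, f(25)=121393, f(26)=196418, f(27)=317811, f(28)=514229, f(29)=832040, f(30)=1346269, f(31)=2178309, f(32)=3524578, f(33)=5702887.

Final answer: 5702887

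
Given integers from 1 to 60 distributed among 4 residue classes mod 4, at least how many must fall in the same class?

By pigeonhole with 60 objects and 4 categories: ceiling(60/4).

Final answer: 15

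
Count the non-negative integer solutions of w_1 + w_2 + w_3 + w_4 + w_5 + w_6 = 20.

Stars and bars with 20 stars and 5 bars:
C(20+6-1, 6-1) = C(25,5).

Final answer: C(25,5) = 53130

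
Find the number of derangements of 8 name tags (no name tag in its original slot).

Use the recurrence D(n) = (n-1)(D(n-1) + D(n-2)) with D(0)=1, D(1)=0.
D(2) = 1 x (0 + 1) = 1
D(3) = 2 x (1 + 0) = 2
D(4) = 3 x (2 + 1) = 9
D(5) = 4 x (9 + 2) = 44
D(6) = 5 x (44 + 9) = 265
D(7) = 6 x (265 + 44) = 1854
D(8) = 7 x (D(7) + D(6)) = 7 x (1854 + 265)

Final answer: D(8) = 14833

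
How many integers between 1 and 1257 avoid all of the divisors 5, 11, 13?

|div by 5|=251, |div by 11|=114, |div by 13|=96.
|div by 5&11|=22, |div by 5&13|=19, |div by 11&13|=8, |div by all|=1.
By inclusion-exclusion, divisible by at least one: 251+114+96-22-19-8+1 = 413.
Not divisible by any: 1257 - 413.

Final answer: 844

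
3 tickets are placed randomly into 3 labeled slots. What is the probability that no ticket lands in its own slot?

Derangements satisfy D(n) = (n-1)(D(n-1) + D(n-2)), starting from D(0)=1, D(1)=0.
Building up: D(2)=1, D(3)=2.
Total arrangements: 3! = 6.
Probability = D(3)/3! = 1/3.

Final answer: D(3)/3! = 2/6 = 0.333333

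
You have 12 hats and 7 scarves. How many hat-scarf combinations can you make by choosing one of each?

By the multiplication principle: 12 x 7.

Final answer: 84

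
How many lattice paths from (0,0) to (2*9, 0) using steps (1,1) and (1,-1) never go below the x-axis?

Total monotonic paths to (9,9): C(18,9) = 48620.
Paths that cross above y=x (reflection bijection): C(18,10) = 43758.
Valid Dyck paths: 48620 - 43758.
(These counts are the Catalan numbers.)

Final answer: C_{9} = 4862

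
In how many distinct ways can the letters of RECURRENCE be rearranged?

Letters (C:2, E:3, N:1, R:3, U:1). Total letters: 10.
Permutations = 10!/(3! x 3! x 2!).

Final answer: 50400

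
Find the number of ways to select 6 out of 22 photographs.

C(22,6) = 22!/(6! x 16!).

Final answer: \binom{22}{6} = 74613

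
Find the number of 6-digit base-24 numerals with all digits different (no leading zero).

The leading digit has 23 choices (anything but zero); the next has 23 (anything but the first), then 22, and so on, one fewer each time.
Total: 23 x 23 x 22 x 21 x 20 x 19.

Final answer: 92871240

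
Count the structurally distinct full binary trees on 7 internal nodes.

This is a standard Catalan-number count: the answer is C_n. Here n = 7.
C_n = (2n)!/(n!(n+1)!), so C_{7} = 14!/(7! x 8!) = C(14,7)/8 = 3432/8.

Final answer: C_{7} = 429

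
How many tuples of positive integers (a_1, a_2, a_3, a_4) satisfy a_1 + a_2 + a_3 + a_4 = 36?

Substitute a'_i = a_i - 1 (so a'_i >= 0). Then sum a'_i = 36 - 4 = 32.
Stars and bars: C(32+4-1, 4-1) = C(35,3).

Final answer: C(35,3) = 6545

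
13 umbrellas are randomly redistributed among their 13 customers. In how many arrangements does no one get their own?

Derangements satisfy D(n) = (n-1)(D(n-1) + D(n-2)), starting from D(0)=1, D(1)=0.
D(2) = 1 x (0 + 1) = 1
D(3) = 2 x (1 + 0) = 2
D(4) = 3 x (2 + 1) = 9
D(5) = 4 x (9 + 2) = 44
D(6) = 5 x (44 + 9) = 265
D(7) = 6 x (265 + 44) = 1854
D(8) = 7 x (1854 + 265) = 14833
D(9) = 8 x (14833 + 1854) = 133496
D(10) = 9 x (133496 + 14833) = 1334961
D(11) = 10 x (1334961 + 133496) = 14684570
D(12) = 11 x (14684570 + 1334961) = 176214841
D(13) = 12 x (D(12) + D(11)) = 12 x (176214841 + 14684570)

Final answer: D(13) = 2290792932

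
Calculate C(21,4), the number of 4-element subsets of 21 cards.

C(21,4) = 21!/(4! x (21-4)!).

Final answer: C(21,4) = 5985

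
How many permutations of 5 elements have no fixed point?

Use the recurrence D(n) = (n-1)(D(n-1) + D(n-2)) with D(0)=1, D(1)=0.
Building up: D(2)=1, D(3)=2, D(4)=9.
D(5) = 4 x (D(4) + D(3)) = 4 x (9 + 2).

Final answer: D(5) = 44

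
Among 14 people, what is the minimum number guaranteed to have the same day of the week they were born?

There are 7 possible values for day of the week they were born. With 14 people and 7 categories, by pigeonhole: ceiling(14/7).

Final answer: 2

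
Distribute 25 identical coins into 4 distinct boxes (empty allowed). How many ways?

Stars and bars: C(n+k-1, k-1) = C(28,3).

Final answer: C(28,3) = 3276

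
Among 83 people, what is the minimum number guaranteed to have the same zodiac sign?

There are 12 possible values for zodiac sign. With 83 people and 12 categories, by pigeonhole: ceiling(83/12).

Final answer: 7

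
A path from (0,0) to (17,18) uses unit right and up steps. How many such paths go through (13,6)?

Paths (0,0)->(13,6): C(19,6) = 27132.
Paths (13,6)->(17,18): C(16,12) = 1820.
By multiplication principle: 27132 x 1820.

Final answer: 49380240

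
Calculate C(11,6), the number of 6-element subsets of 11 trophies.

C(11,6) = 11!/(6! x 5!).

Final answer: \binom{11}{6} = 462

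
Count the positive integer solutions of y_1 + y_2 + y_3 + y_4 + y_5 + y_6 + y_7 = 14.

Substitute y'_i = y_i - 1 (so y'_i >= 0). Then sum y'_i = 14 - 7 = 7.
Stars and bars: C(7+7-1, 7-1) = C(13,6).

Final answer: C(13,6) = 1716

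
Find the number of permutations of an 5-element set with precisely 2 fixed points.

Choose which 2 elements are fixed: C(5,2) = 10.
Derange the remaining 3 using D(j) = (j-1)(D(j-1) + D(j-2)), D(0)=1, D(1)=0: D(2)=1, D(3)=2.
Total: 10 x 2.

Final answer: C(5,2) D(3) = 20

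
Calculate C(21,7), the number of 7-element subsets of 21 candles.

C(21,7) = 21!/(7! x (21-7)!).

Final answer: C(21,7) = 116280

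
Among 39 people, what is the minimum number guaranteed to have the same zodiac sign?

There are 12 possible values for zodiac sign. With 39 people and 12 categories, by pigeonhole: ceiling(39/12).

Final answer: 4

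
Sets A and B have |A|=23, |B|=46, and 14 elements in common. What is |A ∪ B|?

|A union B| = |A| + |B| - |A intersect B| = 23 + 46 - 14.

Final answer: 55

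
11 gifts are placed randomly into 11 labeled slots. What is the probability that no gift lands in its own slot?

Use the recurrence D(n) = (n-1)(D(n-1) + D(n-2)) with D(0)=1, D(1)=0.
Building up: D(2)=1, D(3)=2, D(4)=9, D(5)=44, D(6)=265, D(7)=1854, D(8)=14833, D(9)=133496, D(10)=1334961, D(11)=14684570.
Total arrangements: 11! = 39916800.
Probability = D(11)/11! = 1468457/3991680.

Final answer: D(11)/11! = 14684570/39916800 = 0.367879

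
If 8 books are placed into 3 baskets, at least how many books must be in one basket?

By the pigeonhole principle: ceiling(8/3).

Final answer: 3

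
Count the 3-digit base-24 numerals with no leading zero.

In base 24, the leading digit has 23 choices (1..23); each of the remaining 2 digits has 24 choices.
Total: 23 x 24^2.

Final answer: 13248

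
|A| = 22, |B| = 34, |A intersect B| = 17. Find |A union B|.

|A union B| = |A| + |B| - |A intersect B| = 22 + 34 - 17.

Final answer: 39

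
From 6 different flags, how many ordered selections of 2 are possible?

P(6,2) = 6!/(6-2)! = 6!/4!.

Final answer: P(6,2) = 30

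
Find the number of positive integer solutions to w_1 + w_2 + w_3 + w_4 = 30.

Substitute w'_i = w_i - 1 (so w'_i >= 0). Then sum w'_i = 30 - 4 = 26.
Stars and bars: C(26+4-1, 4-1) = C(29,3).

Final answer: C(29,3) = 3654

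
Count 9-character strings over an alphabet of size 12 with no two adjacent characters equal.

Let g(n) count such strings. g(1) = 12, and each valid string of length n-1 extends in 11 ways (any symbol but the last), so g(n) = 11 g(n-1).
Total: g(9) = 12 x 11^8.

Final answer: 12 x 11^{8} = 2572306572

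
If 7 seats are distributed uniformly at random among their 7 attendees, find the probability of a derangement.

D(n) = (n-1)(D(n-1) + D(n-2)), D(0)=1, D(1)=0.
Building up: D(2)=1, D(3)=2, D(4)=9, D(5)=44, D(6)=265, D(7)=1854.
Total arrangements: 7! = 5040.
Probability = D(7)/7! = 103/280.

Final answer: D(7)/7! = 1854/5040 = 0.367857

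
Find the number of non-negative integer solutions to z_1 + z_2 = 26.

Stars and bars with 26 stars and 1 bars:
C(26+2-1, 2-1) = C(27,1).

Final answer: C(27,1) = 27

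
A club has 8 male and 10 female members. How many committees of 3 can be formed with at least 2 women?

Sum over valid woman counts:
C(10,2)C(8,1) = 360
C(10,3)C(8,0) = 120
Total: 360 + 120.

Final answer: 480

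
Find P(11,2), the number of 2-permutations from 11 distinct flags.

P(11,2) = 11!/(11-2)! = 11!/9!.

Final answer: P(11,2) = 110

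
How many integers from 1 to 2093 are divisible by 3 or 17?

Multiples of 3: 697. Multiples of 17: 123. Of both (lcm=51): 41.
By inclusion-exclusion: 697 + 123 - 41.

Final answer: 779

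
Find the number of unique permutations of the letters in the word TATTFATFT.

Letters (A:2, F:2, T:5). Total letters: 9.
Permutations = 9!/(5! x 2! x 2!).

Final answer: 756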